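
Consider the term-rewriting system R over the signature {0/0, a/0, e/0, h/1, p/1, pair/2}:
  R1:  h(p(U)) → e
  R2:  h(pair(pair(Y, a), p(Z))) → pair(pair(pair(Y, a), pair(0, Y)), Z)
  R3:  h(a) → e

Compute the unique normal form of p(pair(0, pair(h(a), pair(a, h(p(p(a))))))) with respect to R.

1. p(pair(0, pair(h(a), pair(a, h(p(p(a)))))))  →  p(pair(0, pair(e, pair(a, h(p(p(a)))))))   [R3 at 1.2.1]
2. p(pair(0, pair(e, pair(a, h(p(p(a)))))))  →  p(pair(0, pair(e, pair(a, e))))   [R1 at 1.2.2.2]

p(pair(0, pair(e, pair(a, e))))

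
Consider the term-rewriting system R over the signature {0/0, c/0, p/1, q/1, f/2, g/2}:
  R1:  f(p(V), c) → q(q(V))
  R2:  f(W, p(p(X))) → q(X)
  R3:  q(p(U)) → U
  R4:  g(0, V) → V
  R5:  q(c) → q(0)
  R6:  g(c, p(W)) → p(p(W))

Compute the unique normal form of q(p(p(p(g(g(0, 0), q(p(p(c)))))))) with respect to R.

1. q(p(p(p(g(g(0, 0), q(p(p(c))))))))  →  p(p(g(g(0, 0), q(p(p(c))))))   [R3 at ε]
2. p(p(g(g(0, 0), q(p(p(c))))))  →  p(p(g(0, q(p(p(c))))))   [R4 at 1.1.1]
3. p(p(g(0, q(p(p(c))))))  →  p(p(q(p(p(c)))))   [R4 at 1.1]
4. p(p(q(p(p(c)))))  →  p(p(p(c)))   [R3 at 1.1]

p(p(p(c)))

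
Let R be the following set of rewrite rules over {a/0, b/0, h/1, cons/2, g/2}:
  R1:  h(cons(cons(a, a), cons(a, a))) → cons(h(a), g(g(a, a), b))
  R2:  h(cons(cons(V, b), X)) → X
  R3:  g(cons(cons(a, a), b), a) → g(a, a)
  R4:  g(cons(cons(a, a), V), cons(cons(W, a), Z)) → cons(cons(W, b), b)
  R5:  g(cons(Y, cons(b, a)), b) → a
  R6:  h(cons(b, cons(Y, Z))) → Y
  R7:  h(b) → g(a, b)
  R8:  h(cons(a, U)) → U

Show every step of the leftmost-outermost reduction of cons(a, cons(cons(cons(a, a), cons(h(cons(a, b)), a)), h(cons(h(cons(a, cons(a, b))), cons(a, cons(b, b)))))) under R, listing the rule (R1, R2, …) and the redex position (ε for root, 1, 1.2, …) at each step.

1. cons(a, cons(cons(cons(a, a), cons(h(cons(a, b)), a)), h(cons(h(cons(a, cons(a, b))), cons(a, cons(b, b))))))  →  cons(a, cons(cons(cons(a, a), cons(b, a)), h(cons(h(cons(a, cons(a, b))), cons(a, cons(b, b))))))   [R8 at 2.1.2.1]
2. cons(a, cons(cons(cons(a, a), cons(b, a)), h(cons(h(cons(a, cons(a, b))), cons(a, cons(b, b))))))  →  cons(a, cons(cons(cons(a, a), cons(b, a)), h(cons(cons(a, b), cons(a, cons(b, b))))))   [R8 at 2.2.1.1]
3. cons(a, cons(cons(cons(a, a), cons(b, a)), h(cons(cons(a, b), cons(a, cons(b, b))))))  →  cons(a, cons(cons(cons(a, a), cons(b, a)), cons(a, cons(b, b))))   [R2 at 2.2]

cons(a, cons(cons(cons(a, a), cons(b, a)), cons(a, cons(b, b))))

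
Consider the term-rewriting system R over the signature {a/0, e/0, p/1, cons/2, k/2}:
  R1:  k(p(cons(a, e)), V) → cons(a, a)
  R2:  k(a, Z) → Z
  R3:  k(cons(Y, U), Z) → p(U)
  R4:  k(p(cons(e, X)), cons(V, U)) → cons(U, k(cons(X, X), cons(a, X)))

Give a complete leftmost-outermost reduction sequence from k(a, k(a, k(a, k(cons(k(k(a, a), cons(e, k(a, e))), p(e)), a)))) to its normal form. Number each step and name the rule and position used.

p(p(e))

1. k(a, k(a, k(a, k(cons(k(k(a, a), cons(e, k(a, e))), p(e)), a))))  →  k(a, k(a, k(cons(k(k(a, a), cons(e, k(a, e))), p(e)), a)))   [R2 at ε]
2. k(a, k(a, k(cons(k(k(a, a), cons(e, k(a, e))), p(e)), a)))  →  k(a, k(cons(k(k(a, a), cons(e, k(a, e))), p(e)), a))   [R2 at ε]
3. k(a, k(cons(k(k(a, a), cons(e, k(a, e))), p(e)), a))  →  k(cons(k(k(a, a), cons(e, k(a, e))), p(e)), a)   [R2 at ε]
4. k(cons(k(k(a, a), cons(e, k(a, e))), p(e)), a)  →  p(p(e))   [R3 at ε]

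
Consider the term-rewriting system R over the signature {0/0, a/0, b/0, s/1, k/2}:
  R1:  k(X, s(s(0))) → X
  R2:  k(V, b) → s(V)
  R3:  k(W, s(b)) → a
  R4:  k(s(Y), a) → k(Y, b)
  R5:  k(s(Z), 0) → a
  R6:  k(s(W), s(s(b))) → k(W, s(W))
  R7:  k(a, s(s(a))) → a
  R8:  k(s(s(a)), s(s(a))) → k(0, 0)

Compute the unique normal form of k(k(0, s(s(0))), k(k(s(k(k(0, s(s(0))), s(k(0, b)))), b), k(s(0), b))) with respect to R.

1. k(k(0, s(s(0))), k(k(s(k(k(0, s(s(0))), s(k(0, b)))), b), k(s(0), b)))  →  k(0, k(k(s(k(k(0, s(s(0))), s(k(0, b)))), b), k(s(0), b)))   [R1 at 1]
2. k(0, k(k(s(k(k(0, s(s(0))), s(k(0, b)))), b), k(s(0), b)))  →  k(0, k(s(s(k(k(0, s(s(0))), s(k(0, b))))), k(s(0), b)))   [R2 at 2.1]
3. k(0, k(s(s(k(k(0, s(s(0))), s(k(0, b))))), k(s(0), b)))  →  k(0, k(s(s(k(0, s(k(0, b))))), k(s(0), b)))   [R1 at 2.1.1.1.1]
4. k(0, k(s(s(k(0, s(k(0, b))))), k(s(0), b)))  →  k(0, k(s(s(k(0, s(s(0))))), k(s(0), b)))   [R2 at 2.1.1.1.2.1]
5. k(0, k(s(s(k(0, s(s(0))))), k(s(0), b)))  →  k(0, k(s(s(0)), k(s(0), b)))   [R1 at 2.1.1.1]
6. k(0, k(s(s(0)), k(s(0), b)))  →  k(0, k(s(s(0)), s(s(0))))   [R2 at 2.2]
7. k(0, k(s(s(0)), s(s(0))))  →  k(0, s(s(0)))   [R1 at 2]
8. k(0, s(s(0)))  →  0   [R1 at ε]

0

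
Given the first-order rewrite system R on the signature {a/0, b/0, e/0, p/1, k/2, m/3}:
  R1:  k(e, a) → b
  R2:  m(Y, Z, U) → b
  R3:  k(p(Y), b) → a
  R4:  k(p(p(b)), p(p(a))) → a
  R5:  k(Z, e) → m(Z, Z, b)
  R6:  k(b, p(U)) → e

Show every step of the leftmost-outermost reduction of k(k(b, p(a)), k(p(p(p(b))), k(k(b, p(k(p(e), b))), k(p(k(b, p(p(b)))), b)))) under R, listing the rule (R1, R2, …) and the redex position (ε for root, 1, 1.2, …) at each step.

1. k(k(b, p(a)), k(p(p(p(b))), k(k(b, p(k(p(e), b))), k(p(k(b, p(p(b)))), b))))  →  k(e, k(p(p(p(b))), k(k(b, p(k(p(e), b))), k(p(k(b, p(p(b)))), b))))   [R6 at 1]
2. k(e, k(p(p(p(b))), k(k(b, p(k(p(e), b))), k(p(k(b, p(p(b)))), b))))  →  k(e, k(p(p(p(b))), k(e, k(p(k(b, p(p(b)))), b))))   [R6 at 2.2.1]
3. k(e, k(p(p(p(b))), k(e, k(p(k(b, p(p(b)))), b))))  →  k(e, k(p(p(p(b))), k(e, a)))   [R3 at 2.2.2]
4. k(e, k(p(p(p(b))), k(e, a)))  →  k(e, k(p(p(p(b))), b))   [R1 at 2.2]
5. k(e, k(p(p(p(b))), b))  →  k(e, a)   [R3 at 2]
6. k(e, a)  →  b   [R1 at ε]

b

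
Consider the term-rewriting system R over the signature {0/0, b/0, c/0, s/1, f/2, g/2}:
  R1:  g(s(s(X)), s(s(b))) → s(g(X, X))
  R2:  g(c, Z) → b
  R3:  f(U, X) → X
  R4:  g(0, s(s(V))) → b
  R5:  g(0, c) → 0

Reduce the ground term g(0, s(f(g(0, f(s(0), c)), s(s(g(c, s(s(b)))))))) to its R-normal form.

1. g(0, s(f(g(0, f(s(0), c)), s(s(g(c, s(s(b))))))))  →  g(0, s(s(s(g(c, s(s(b)))))))   [R3 at 2.1]
2. g(0, s(s(s(g(c, s(s(b)))))))  →  b   [R4 at ε]

b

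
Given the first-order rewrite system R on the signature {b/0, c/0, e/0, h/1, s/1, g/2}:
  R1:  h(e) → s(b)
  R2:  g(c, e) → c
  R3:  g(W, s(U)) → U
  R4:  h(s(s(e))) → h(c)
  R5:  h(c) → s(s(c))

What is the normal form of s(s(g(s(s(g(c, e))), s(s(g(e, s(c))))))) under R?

s(s(s(c)))

1. s(s(g(s(s(g(c, e))), s(s(g(e, s(c)))))))  →  s(s(s(g(e, s(c)))))   [R3 at 1.1]
2. s(s(s(g(e, s(c)))))  →  s(s(s(c)))   [R3 at 1.1.1]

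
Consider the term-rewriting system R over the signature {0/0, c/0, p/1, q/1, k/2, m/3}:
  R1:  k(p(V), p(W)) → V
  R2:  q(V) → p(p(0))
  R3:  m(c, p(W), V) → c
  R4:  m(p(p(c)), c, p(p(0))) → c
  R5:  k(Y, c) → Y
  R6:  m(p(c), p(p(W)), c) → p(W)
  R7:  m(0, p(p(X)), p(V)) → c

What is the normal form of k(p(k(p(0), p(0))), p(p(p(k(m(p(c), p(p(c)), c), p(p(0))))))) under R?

1. k(p(k(p(0), p(0))), p(p(p(k(m(p(c), p(p(c)), c), p(p(0)))))))  →  k(p(0), p(0))   [R1 at ε]
2. k(p(0), p(0))  →  0   [R1 at ε]

0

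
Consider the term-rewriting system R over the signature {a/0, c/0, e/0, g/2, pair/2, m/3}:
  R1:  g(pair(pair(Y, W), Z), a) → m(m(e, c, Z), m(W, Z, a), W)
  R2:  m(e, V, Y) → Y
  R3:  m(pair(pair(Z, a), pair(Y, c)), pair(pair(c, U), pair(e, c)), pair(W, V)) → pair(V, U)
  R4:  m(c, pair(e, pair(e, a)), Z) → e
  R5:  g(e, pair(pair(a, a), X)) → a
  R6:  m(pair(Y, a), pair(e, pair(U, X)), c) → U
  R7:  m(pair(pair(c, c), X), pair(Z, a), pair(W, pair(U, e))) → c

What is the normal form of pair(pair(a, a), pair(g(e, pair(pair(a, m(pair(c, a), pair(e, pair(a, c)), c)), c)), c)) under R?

1. pair(pair(a, a), pair(g(e, pair(pair(a, m(pair(c, a), pair(e, pair(a, c)), c)), c)), c))  →  pair(pair(a, a), pair(g(e, pair(pair(a, a), c)), c))   [R6 at 2.1.2.1.2]
2. pair(pair(a, a), pair(g(e, pair(pair(a, a), c)), c))  →  pair(pair(a, a), pair(a, c))   [R5 at 2.1]

pair(pair(a, a), pair(a, c))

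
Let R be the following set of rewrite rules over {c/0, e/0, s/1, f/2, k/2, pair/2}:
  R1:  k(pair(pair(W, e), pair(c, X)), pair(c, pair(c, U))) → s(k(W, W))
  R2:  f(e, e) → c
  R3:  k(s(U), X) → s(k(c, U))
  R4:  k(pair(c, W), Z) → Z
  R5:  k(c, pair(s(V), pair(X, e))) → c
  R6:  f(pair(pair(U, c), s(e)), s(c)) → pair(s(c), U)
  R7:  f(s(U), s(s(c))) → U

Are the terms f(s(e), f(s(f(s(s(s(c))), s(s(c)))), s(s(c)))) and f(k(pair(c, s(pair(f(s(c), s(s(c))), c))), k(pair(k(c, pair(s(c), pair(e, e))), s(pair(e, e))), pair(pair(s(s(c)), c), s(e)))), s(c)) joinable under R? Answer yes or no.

Reduce t₁ = f(s(e), f(s(f(s(s(s(c))), s(s(c)))), s(s(c)))):
1. f(s(e), f(s(f(s(s(s(c))), s(s(c)))), s(s(c))))  →  f(s(e), f(s(s(s(c))), s(s(c))))   [R7 at 2]
2. f(s(e), f(s(s(s(c))), s(s(c))))  →  f(s(e), s(s(c)))   [R7 at 2]
3. f(s(e), s(s(c)))  →  e   [R7 at ε]

Reduce t₂ = f(k(pair(c, s(pair(f(s(c), s(s(c))), c))), k(pair(k(c, pair(s(c), pair(e, e))), s(pair(e, e))), pair(pair(s(s(c)), c), s(e)))), s(c)):
1. f(k(pair(c, s(pair(f(s(c), s(s(c))), c))), k(pair(k(c, pair(s(c), pair(e, e))), s(pair(e, e))), pair(pair(s(s(c)), c), s(e)))), s(c))  →  f(k(pair(k(c, pair(s(c), pair(e, e))), s(pair(e, e))), pair(pair(s(s(c)), c), s(e))), s(c))   [R4 at 1]
2. f(k(pair(k(c, pair(s(c), pair(e, e))), s(pair(e, e))), pair(pair(s(s(c)), c), s(e))), s(c))  →  f(k(pair(c, s(pair(e, e))), pair(pair(s(s(c)), c), s(e))), s(c))   [R5 at 1.1.1]
3. f(k(pair(c, s(pair(e, e))), pair(pair(s(s(c)), c), s(e))), s(c))  →  f(pair(pair(s(s(c)), c), s(e)), s(c))   [R4 at 1]
4. f(pair(pair(s(s(c)), c), s(e)), s(c))  →  pair(s(c), s(s(c)))   [R6 at ε]

no — NF(t₁) = e, NF(t₂) = pair(s(c), s(s(c)))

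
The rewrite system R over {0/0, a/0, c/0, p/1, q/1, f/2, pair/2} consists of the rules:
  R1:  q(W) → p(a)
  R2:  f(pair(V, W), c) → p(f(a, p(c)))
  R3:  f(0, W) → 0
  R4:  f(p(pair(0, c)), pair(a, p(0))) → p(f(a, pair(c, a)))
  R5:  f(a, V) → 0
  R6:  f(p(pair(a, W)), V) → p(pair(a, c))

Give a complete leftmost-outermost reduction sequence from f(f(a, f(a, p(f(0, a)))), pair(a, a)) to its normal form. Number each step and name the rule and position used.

1. f(f(a, f(a, p(f(0, a)))), pair(a, a))  →  f(0, pair(a, a))   [R5 at 1]
2. f(0, pair(a, a))  →  0   [R3 at ε]

0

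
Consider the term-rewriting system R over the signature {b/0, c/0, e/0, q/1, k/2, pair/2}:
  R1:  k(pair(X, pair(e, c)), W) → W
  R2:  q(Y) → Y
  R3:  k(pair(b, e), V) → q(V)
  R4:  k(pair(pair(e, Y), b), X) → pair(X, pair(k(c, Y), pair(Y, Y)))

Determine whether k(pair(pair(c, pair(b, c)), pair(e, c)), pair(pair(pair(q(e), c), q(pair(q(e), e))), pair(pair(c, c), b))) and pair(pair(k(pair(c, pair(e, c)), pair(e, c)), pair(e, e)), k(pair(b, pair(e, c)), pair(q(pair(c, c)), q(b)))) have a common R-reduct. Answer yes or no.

Reduce t₁ = k(pair(pair(c, pair(b, c)), pair(e, c)), pair(pair(pair(q(e), c), q(pair(q(e), e))), pair(pair(c, c), b))):
1. k(pair(pair(c, pair(b, c)), pair(e, c)), pair(pair(pair(q(e), c), q(pair(q(e), e))), pair(pair(c, c), b)))  →  pair(pair(pair(q(e), c), q(pair(q(e), e))), pair(pair(c, c), b))   [R1 at ε]
2. pair(pair(pair(q(e), c), q(pair(q(e), e))), pair(pair(c, c), b))  →  pair(pair(pair(e, c), q(pair(q(e), e))), pair(pair(c, c), b))   [R2 at 1.1.1]
3. pair(pair(pair(e, c), q(pair(q(e), e))), pair(pair(c, c), b))  →  pair(pair(pair(e, c), pair(q(e), e)), pair(pair(c, c), b))   [R2 at 1.2]
4. pair(pair(pair(e, c), pair(q(e), e)), pair(pair(c, c), b))  →  pair(pair(pair(e, c), pair(e, e)), pair(pair(c, c), b))   [R2 at 1.2.1]

Reduce t₂ = pair(pair(k(pair(c, pair(e, c)), pair(e, c)), pair(e, e)), k(pair(b, pair(e, c)), pair(q(pair(c, c)), q(b)))):
1. pair(pair(k(pair(c, pair(e, c)), pair(e, c)), pair(e, e)), k(pair(b, pair(e, c)), pair(q(pair(c, c)), q(b))))  →  pair(pair(pair(e, c), pair(e, e)), k(pair(b, pair(e, c)), pair(q(pair(c, c)), q(b))))   [R1 at 1.1]
2. pair(pair(pair(e, c), pair(e, e)), k(pair(b, pair(e, c)), pair(q(pair(c, c)), q(b))))  →  pair(pair(pair(e, c), pair(e, e)), pair(q(pair(c, c)), q(b)))   [R1 at 2]
3. pair(pair(pair(e, c), pair(e, e)), pair(q(pair(c, c)), q(b)))  →  pair(pair(pair(e, c), pair(e, e)), pair(pair(c, c), q(b)))   [R2 at 2.1]
4. pair(pair(pair(e, c), pair(e, e)), pair(pair(c, c), q(b)))  →  pair(pair(pair(e, c), pair(e, e)), pair(pair(c, c), b))   [R2 at 2.2]

yes — NF(t₁) = pair(pair(pair(e, c), pair(e, e)), pair(pair(c, c), b)), NF(t₂) = pair(pair(pair(e, c), pair(e, e)), pair(pair(c, c), b))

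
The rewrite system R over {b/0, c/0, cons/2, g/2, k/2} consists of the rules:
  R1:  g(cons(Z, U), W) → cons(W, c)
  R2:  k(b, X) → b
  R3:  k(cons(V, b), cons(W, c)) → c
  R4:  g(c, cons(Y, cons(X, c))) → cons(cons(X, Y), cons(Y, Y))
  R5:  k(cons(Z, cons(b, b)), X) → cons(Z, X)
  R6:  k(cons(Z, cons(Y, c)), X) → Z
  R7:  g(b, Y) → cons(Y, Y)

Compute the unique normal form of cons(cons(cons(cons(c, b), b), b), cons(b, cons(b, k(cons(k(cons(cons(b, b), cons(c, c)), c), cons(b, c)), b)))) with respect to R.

1. cons(cons(cons(cons(c, b), b), b), cons(b, cons(b, k(cons(k(cons(cons(b, b), cons(c, c)), c), cons(b, c)), b))))  →  cons(cons(cons(cons(c, b), b), b), cons(b, cons(b, k(cons(cons(b, b), cons(c, c)), c))))   [R6 at 2.2.2]
2. cons(cons(cons(cons(c, b), b), b), cons(b, cons(b, k(cons(cons(b, b), cons(c, c)), c))))  →  cons(cons(cons(cons(c, b), b), b), cons(b, cons(b, cons(b, b))))   [R6 at 2.2.2]

cons(cons(cons(cons(c, b), b), b), cons(b, cons(b, cons(b, b))))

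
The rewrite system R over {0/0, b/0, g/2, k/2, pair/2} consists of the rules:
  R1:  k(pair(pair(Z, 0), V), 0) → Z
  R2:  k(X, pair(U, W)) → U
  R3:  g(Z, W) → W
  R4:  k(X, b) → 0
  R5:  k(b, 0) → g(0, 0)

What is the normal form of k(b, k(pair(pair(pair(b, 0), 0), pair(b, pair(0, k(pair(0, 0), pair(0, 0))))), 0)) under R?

b

1. k(b, k(pair(pair(pair(b, 0), 0), pair(b, pair(0, k(pair(0, 0), pair(0, 0))))), 0))  →  k(b, pair(b, 0))   [R1 at 2]
2. k(b, pair(b, 0))  →  b   [R2 at ε]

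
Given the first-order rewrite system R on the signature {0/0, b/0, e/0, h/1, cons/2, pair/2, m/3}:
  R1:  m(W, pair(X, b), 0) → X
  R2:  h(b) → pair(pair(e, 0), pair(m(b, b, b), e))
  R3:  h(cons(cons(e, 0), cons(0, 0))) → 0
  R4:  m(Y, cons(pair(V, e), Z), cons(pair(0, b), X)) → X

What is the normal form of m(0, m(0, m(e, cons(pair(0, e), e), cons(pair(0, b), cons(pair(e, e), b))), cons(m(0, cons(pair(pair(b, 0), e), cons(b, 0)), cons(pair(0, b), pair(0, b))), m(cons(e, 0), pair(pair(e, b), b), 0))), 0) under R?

1. m(0, m(0, m(e, cons(pair(0, e), e), cons(pair(0, b), cons(pair(e, e), b))), cons(m(0, cons(pair(pair(b, 0), e), cons(b, 0)), cons(pair(0, b), pair(0, b))), m(cons(e, 0), pair(pair(e, b), b), 0))), 0)  →  m(0, m(0, cons(pair(e, e), b), cons(m(0, cons(pair(pair(b, 0), e), cons(b, 0)), cons(pair(0, b), pair(0, b))), m(cons(e, 0), pair(pair(e, b), b), 0))), 0)   [R4 at 2.2]
2. m(0, m(0, cons(pair(e, e), b), cons(m(0, cons(pair(pair(b, 0), e), cons(b, 0)), cons(pair(0, b), pair(0, b))), m(cons(e, 0), pair(pair(e, b), b), 0))), 0)  →  m(0, m(0, cons(pair(e, e), b), cons(pair(0, b), m(cons(e, 0), pair(pair(e, b), b), 0))), 0)   [R4 at 2.3.1]
3. m(0, m(0, cons(pair(e, e), b), cons(pair(0, b), m(cons(e, 0), pair(pair(e, b), b), 0))), 0)  →  m(0, m(cons(e, 0), pair(pair(e, b), b), 0), 0)   [R4 at 2]
4. m(0, m(cons(e, 0), pair(pair(e, b), b), 0), 0)  →  m(0, pair(e, b), 0)   [R1 at 2]
5. m(0, pair(e, b), 0)  →  e   [R1 at ε]

e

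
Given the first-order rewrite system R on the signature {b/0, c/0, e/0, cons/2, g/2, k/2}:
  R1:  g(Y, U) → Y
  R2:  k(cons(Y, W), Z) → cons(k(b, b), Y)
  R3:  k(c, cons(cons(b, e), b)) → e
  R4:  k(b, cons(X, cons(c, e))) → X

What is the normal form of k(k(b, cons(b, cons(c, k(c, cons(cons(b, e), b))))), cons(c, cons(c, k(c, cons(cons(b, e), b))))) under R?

c

1. k(k(b, cons(b, cons(c, k(c, cons(cons(b, e), b))))), cons(c, cons(c, k(c, cons(cons(b, e), b)))))  →  k(k(b, cons(b, cons(c, e))), cons(c, cons(c, k(c, cons(cons(b, e), b)))))   [R3 at 1.2.2.2]
2. k(k(b, cons(b, cons(c, e))), cons(c, cons(c, k(c, cons(cons(b, e), b)))))  →  k(b, cons(c, cons(c, k(c, cons(cons(b, e), b)))))   [R4 at 1]
3. k(b, cons(c, cons(c, k(c, cons(cons(b, e), b)))))  →  k(b, cons(c, cons(c, e)))   [R3 at 2.2.2]
4. k(b, cons(c, cons(c, e)))  →  c   [R4 at ε]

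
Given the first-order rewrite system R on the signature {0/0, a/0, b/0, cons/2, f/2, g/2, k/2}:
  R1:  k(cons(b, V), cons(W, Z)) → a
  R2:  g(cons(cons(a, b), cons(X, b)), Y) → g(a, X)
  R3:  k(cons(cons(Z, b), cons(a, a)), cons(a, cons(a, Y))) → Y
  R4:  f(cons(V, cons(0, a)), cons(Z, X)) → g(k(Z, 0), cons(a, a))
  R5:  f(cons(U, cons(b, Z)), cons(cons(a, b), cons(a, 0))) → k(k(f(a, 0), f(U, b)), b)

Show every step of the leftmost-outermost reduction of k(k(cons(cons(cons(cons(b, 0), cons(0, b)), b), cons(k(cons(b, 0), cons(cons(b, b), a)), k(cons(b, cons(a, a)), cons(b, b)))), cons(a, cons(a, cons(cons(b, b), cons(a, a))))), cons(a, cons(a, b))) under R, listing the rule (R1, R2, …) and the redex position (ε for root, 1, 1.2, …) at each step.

1. k(k(cons(cons(cons(cons(b, 0), cons(0, b)), b), cons(k(cons(b, 0), cons(cons(b, b), a)), k(cons(b, cons(a, a)), cons(b, b)))), cons(a, cons(a, cons(cons(b, b), cons(a, a))))), cons(a, cons(a, b)))  →  k(k(cons(cons(cons(cons(b, 0), cons(0, b)), b), cons(a, k(cons(b, cons(a, a)), cons(b, b)))), cons(a, cons(a, cons(cons(b, b), cons(a, a))))), cons(a, cons(a, b)))   [R1 at 1.1.2.1]
2. k(k(cons(cons(cons(cons(b, 0), cons(0, b)), b), cons(a, k(cons(b, cons(a, a)), cons(b, b)))), cons(a, cons(a, cons(cons(b, b), cons(a, a))))), cons(a, cons(a, b)))  →  k(k(cons(cons(cons(cons(b, 0), cons(0, b)), b), cons(a, a)), cons(a, cons(a, cons(cons(b, b), cons(a, a))))), cons(a, cons(a, b)))   [R1 at 1.1.2.2]
3. k(k(cons(cons(cons(cons(b, 0), cons(0, b)), b), cons(a, a)), cons(a, cons(a, cons(cons(b, b), cons(a, a))))), cons(a, cons(a, b)))  →  k(cons(cons(b, b), cons(a, a)), cons(a, cons(a, b)))   [R3 at 1]
4. k(cons(cons(b, b), cons(a, a)), cons(a, cons(a, b)))  →  b   [R3 at ε]

b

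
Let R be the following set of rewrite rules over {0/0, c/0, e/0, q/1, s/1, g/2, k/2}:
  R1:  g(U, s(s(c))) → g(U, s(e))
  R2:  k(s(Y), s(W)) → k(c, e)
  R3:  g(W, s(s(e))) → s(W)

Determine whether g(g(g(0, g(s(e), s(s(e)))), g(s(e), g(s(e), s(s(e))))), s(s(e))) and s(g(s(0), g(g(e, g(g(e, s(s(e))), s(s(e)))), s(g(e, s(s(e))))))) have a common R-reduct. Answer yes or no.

yes — NF(t₁) = s(s(s(0))), NF(t₂) = s(s(s(0)))

Reduce t₁ = g(g(g(0, g(s(e), s(s(e)))), g(s(e), g(s(e), s(s(e))))), s(s(e))):
1. g(g(g(0, g(s(e), s(s(e)))), g(s(e), g(s(e), s(s(e))))), s(s(e)))  →  s(g(g(0, g(s(e), s(s(e)))), g(s(e), g(s(e), s(s(e))))))   [R3 at ε]
2. s(g(g(0, g(s(e), s(s(e)))), g(s(e), g(s(e), s(s(e))))))  →  s(g(g(0, s(s(e))), g(s(e), g(s(e), s(s(e))))))   [R3 at 1.1.2]
3. s(g(g(0, s(s(e))), g(s(e), g(s(e), s(s(e))))))  →  s(g(s(0), g(s(e), g(s(e), s(s(e))))))   [R3 at 1.1]
4. s(g(s(0), g(s(e), g(s(e), s(s(e))))))  →  s(g(s(0), g(s(e), s(s(e)))))   [R3 at 1.2.2]
5. s(g(s(0), g(s(e), s(s(e)))))  →  s(g(s(0), s(s(e))))   [R3 at 1.2]
6. s(g(s(0), s(s(e))))  →  s(s(s(0)))   [R3 at 1]

Reduce t₂ = s(g(s(0), g(g(e, g(g(e, s(s(e))), s(s(e)))), s(g(e, s(s(e))))))):
1. s(g(s(0), g(g(e, g(g(e, s(s(e))), s(s(e)))), s(g(e, s(s(e)))))))  →  s(g(s(0), g(g(e, s(g(e, s(s(e))))), s(g(e, s(s(e)))))))   [R3 at 1.2.1.2]
2. s(g(s(0), g(g(e, s(g(e, s(s(e))))), s(g(e, s(s(e)))))))  →  s(g(s(0), g(g(e, s(s(e))), s(g(e, s(s(e)))))))   [R3 at 1.2.1.2.1]
3. s(g(s(0), g(g(e, s(s(e))), s(g(e, s(s(e)))))))  →  s(g(s(0), g(s(e), s(g(e, s(s(e)))))))   [R3 at 1.2.1]
4. s(g(s(0), g(s(e), s(g(e, s(s(e)))))))  →  s(g(s(0), g(s(e), s(s(e)))))   [R3 at 1.2.2.1]
5. s(g(s(0), g(s(e), s(s(e)))))  →  s(g(s(0), s(s(e))))   [R3 at 1.2]
6. s(g(s(0), s(s(e))))  →  s(s(s(0)))   [R3 at 1]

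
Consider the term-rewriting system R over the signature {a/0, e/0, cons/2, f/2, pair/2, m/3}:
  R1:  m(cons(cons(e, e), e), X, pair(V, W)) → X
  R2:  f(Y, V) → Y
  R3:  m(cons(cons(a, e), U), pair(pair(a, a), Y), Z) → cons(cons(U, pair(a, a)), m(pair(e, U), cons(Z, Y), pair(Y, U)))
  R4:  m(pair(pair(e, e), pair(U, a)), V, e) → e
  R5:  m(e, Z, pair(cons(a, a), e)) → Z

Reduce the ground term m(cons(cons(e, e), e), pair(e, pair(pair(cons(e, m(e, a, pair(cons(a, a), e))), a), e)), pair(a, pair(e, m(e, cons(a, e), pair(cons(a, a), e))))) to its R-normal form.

1. m(cons(cons(e, e), e), pair(e, pair(pair(cons(e, m(e, a, pair(cons(a, a), e))), a), e)), pair(a, pair(e, m(e, cons(a, e), pair(cons(a, a), e)))))  →  pair(e, pair(pair(cons(e, m(e, a, pair(cons(a, a), e))), a), e))   [R1 at ε]
2. pair(e, pair(pair(cons(e, m(e, a, pair(cons(a, a), e))), a), e))  →  pair(e, pair(pair(cons(e, a), a), e))   [R5 at 2.1.1.2]

pair(e, pair(pair(cons(e, a), a), e))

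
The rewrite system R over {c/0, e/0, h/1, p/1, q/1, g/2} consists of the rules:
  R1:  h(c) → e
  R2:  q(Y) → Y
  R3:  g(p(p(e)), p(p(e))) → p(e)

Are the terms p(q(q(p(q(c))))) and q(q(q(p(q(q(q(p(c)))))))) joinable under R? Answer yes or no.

yes — NF(t₁) = p(p(c)), NF(t₂) = p(p(c))

Reduce t₁ = p(q(q(p(q(c))))):
1. p(q(q(p(q(c)))))  →  p(q(p(q(c))))   [R2 at 1]
2. p(q(p(q(c))))  →  p(p(q(c)))   [R2 at 1]
3. p(p(q(c)))  →  p(p(c))   [R2 at 1.1]

Reduce t₂ = q(q(q(p(q(q(q(p(c)))))))):
1. q(q(q(p(q(q(q(p(c))))))))  →  q(q(p(q(q(q(p(c)))))))   [R2 at ε]
2. q(q(p(q(q(q(p(c)))))))  →  q(p(q(q(q(p(c))))))   [R2 at ε]
3. q(p(q(q(q(p(c))))))  →  p(q(q(q(p(c)))))   [R2 at ε]
4. p(q(q(q(p(c)))))  →  p(q(q(p(c))))   [R2 at 1]
5. p(q(q(p(c))))  →  p(q(p(c)))   [R2 at 1]
6. p(q(p(c)))  →  p(p(c))   [R2 at 1]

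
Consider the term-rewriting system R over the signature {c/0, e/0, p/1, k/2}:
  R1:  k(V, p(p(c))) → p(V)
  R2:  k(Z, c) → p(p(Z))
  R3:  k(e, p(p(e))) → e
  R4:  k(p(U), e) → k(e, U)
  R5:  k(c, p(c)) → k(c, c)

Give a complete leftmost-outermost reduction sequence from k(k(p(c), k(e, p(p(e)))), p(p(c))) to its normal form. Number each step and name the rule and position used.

1. k(k(p(c), k(e, p(p(e)))), p(p(c)))  →  p(k(p(c), k(e, p(p(e)))))   [R1 at ε]
2. p(k(p(c), k(e, p(p(e)))))  →  p(k(p(c), e))   [R3 at 1.2]
3. p(k(p(c), e))  →  p(k(e, c))   [R4 at 1]
4. p(k(e, c))  →  p(p(p(e)))   [R2 at 1]

p(p(p(e)))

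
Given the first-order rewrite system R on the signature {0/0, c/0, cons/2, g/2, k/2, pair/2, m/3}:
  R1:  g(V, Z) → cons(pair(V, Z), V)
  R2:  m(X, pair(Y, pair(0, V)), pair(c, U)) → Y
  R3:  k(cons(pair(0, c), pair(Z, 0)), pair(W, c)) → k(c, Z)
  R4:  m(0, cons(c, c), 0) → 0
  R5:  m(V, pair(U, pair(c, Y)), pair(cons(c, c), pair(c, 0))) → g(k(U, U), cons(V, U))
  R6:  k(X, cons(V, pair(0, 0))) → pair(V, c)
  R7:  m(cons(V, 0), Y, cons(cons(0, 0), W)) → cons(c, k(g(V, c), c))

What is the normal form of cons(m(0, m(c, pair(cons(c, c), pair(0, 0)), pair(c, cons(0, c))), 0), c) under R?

1. cons(m(0, m(c, pair(cons(c, c), pair(0, 0)), pair(c, cons(0, c))), 0), c)  →  cons(m(0, cons(c, c), 0), c)   [R2 at 1.2]
2. cons(m(0, cons(c, c), 0), c)  →  cons(0, c)   [R4 at 1]

cons(0, c)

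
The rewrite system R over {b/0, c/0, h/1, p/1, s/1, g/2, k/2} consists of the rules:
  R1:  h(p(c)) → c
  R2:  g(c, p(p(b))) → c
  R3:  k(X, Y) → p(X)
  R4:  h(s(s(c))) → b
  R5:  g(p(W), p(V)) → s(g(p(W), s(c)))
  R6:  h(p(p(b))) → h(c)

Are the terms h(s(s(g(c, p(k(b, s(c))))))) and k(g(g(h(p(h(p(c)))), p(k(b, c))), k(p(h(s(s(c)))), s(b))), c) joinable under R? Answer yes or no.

Reduce t₁ = h(s(s(g(c, p(k(b, s(c))))))):
1. h(s(s(g(c, p(k(b, s(c)))))))  →  h(s(s(g(c, p(p(b))))))   [R3 at 1.1.1.2.1]
2. h(s(s(g(c, p(p(b))))))  →  h(s(s(c)))   [R2 at 1.1.1]
3. h(s(s(c)))  →  b   [R4 at ε]

Reduce t₂ = k(g(g(h(p(h(p(c)))), p(k(b, c))), k(p(h(s(s(c)))), s(b))), c):
1. k(g(g(h(p(h(p(c)))), p(k(b, c))), k(p(h(s(s(c)))), s(b))), c)  →  p(g(g(h(p(h(p(c)))), p(k(b, c))), k(p(h(s(s(c)))), s(b))))   [R3 at ε]
2. p(g(g(h(p(h(p(c)))), p(k(b, c))), k(p(h(s(s(c)))), s(b))))  →  p(g(g(h(p(c)), p(k(b, c))), k(p(h(s(s(c)))), s(b))))   [R1 at 1.1.1.1.1]
3. p(g(g(h(p(c)), p(k(b, c))), k(p(h(s(s(c)))), s(b))))  →  p(g(g(c, p(k(b, c))), k(p(h(s(s(c)))), s(b))))   [R1 at 1.1.1]
4. p(g(g(c, p(k(b, c))), k(p(h(s(s(c)))), s(b))))  →  p(g(g(c, p(p(b))), k(p(h(s(s(c)))), s(b))))   [R3 at 1.1.2.1]
5. p(g(g(c, p(p(b))), k(p(h(s(s(c)))), s(b))))  →  p(g(c, k(p(h(s(s(c)))), s(b))))   [R2 at 1.1]
6. p(g(c, k(p(h(s(s(c)))), s(b))))  →  p(g(c, p(p(h(s(s(c)))))))   [R3 at 1.2]
7. p(g(c, p(p(h(s(s(c)))))))  →  p(g(c, p(p(b))))   [R4 at 1.2.1.1]
8. p(g(c, p(p(b))))  →  p(c)   [R2 at 1]

no — NF(t₁) = b, NF(t₂) = p(c)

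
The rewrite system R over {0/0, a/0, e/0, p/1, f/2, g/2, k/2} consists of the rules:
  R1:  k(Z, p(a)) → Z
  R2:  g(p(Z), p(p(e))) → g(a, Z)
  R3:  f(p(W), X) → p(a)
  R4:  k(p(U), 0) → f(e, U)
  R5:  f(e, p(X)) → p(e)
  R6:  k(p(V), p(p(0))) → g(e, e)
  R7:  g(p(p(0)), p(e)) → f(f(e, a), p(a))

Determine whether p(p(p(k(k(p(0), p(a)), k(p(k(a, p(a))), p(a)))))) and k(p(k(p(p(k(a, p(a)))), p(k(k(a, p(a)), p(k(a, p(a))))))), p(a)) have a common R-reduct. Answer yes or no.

no — NF(t₁) = p(p(p(p(0)))), NF(t₂) = p(p(p(a)))

Reduce t₁ = p(p(p(k(k(p(0), p(a)), k(p(k(a, p(a))), p(a)))))):
1. p(p(p(k(k(p(0), p(a)), k(p(k(a, p(a))), p(a))))))  →  p(p(p(k(p(0), k(p(k(a, p(a))), p(a))))))   [R1 at 1.1.1.1]
2. p(p(p(k(p(0), k(p(k(a, p(a))), p(a))))))  →  p(p(p(k(p(0), p(k(a, p(a)))))))   [R1 at 1.1.1.2]
3. p(p(p(k(p(0), p(k(a, p(a)))))))  →  p(p(p(k(p(0), p(a)))))   [R1 at 1.1.1.2.1]
4. p(p(p(k(p(0), p(a)))))  →  p(p(p(p(0))))   [R1 at 1.1.1]

Reduce t₂ = k(p(k(p(p(k(a, p(a)))), p(k(k(a, p(a)), p(k(a, p(a))))))), p(a)):
1. k(p(k(p(p(k(a, p(a)))), p(k(k(a, p(a)), p(k(a, p(a))))))), p(a))  →  p(k(p(p(k(a, p(a)))), p(k(k(a, p(a)), p(k(a, p(a)))))))   [R1 at ε]
2. p(k(p(p(k(a, p(a)))), p(k(k(a, p(a)), p(k(a, p(a)))))))  →  p(k(p(p(a)), p(k(k(a, p(a)), p(k(a, p(a)))))))   [R1 at 1.1.1.1]
3. p(k(p(p(a)), p(k(k(a, p(a)), p(k(a, p(a)))))))  →  p(k(p(p(a)), p(k(a, p(k(a, p(a)))))))   [R1 at 1.2.1.1]
4. p(k(p(p(a)), p(k(a, p(k(a, p(a)))))))  →  p(k(p(p(a)), p(k(a, p(a)))))   [R1 at 1.2.1.2.1]
5. p(k(p(p(a)), p(k(a, p(a)))))  →  p(k(p(p(a)), p(a)))   [R1 at 1.2.1]
6. p(k(p(p(a)), p(a)))  →  p(p(p(a)))   [R1 at 1]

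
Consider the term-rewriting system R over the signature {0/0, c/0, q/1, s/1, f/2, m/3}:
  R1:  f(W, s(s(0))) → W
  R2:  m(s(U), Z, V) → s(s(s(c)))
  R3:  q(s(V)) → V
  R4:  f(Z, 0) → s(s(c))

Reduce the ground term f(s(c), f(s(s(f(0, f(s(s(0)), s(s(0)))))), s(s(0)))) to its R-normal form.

s(c)

1. f(s(c), f(s(s(f(0, f(s(s(0)), s(s(0)))))), s(s(0))))  →  f(s(c), s(s(f(0, f(s(s(0)), s(s(0)))))))   [R1 at 2]
2. f(s(c), s(s(f(0, f(s(s(0)), s(s(0)))))))  →  f(s(c), s(s(f(0, s(s(0))))))   [R1 at 2.1.1.2]
3. f(s(c), s(s(f(0, s(s(0))))))  →  f(s(c), s(s(0)))   [R1 at 2.1.1]
4. f(s(c), s(s(0)))  →  s(c)   [R1 at ε]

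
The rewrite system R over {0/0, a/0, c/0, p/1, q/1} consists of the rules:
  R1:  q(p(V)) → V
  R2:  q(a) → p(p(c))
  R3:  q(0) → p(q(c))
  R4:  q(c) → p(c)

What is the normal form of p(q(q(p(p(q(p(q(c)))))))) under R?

p(p(c))

1. p(q(q(p(p(q(p(q(c))))))))  →  p(q(p(q(p(q(c))))))   [R1 at 1.1]
2. p(q(p(q(p(q(c))))))  →  p(q(p(q(c))))   [R1 at 1]
3. p(q(p(q(c))))  →  p(q(c))   [R1 at 1]
4. p(q(c))  →  p(p(c))   [R4 at 1]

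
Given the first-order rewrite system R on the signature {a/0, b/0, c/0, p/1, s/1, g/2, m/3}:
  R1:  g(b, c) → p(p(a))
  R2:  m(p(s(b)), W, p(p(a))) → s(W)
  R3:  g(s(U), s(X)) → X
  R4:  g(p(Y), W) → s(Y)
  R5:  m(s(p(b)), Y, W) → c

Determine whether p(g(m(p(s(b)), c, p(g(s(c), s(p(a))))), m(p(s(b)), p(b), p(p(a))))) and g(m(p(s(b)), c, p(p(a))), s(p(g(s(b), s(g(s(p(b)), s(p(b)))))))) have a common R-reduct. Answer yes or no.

Reduce t₁ = p(g(m(p(s(b)), c, p(g(s(c), s(p(a))))), m(p(s(b)), p(b), p(p(a))))):
1. p(g(m(p(s(b)), c, p(g(s(c), s(p(a))))), m(p(s(b)), p(b), p(p(a)))))  →  p(g(m(p(s(b)), c, p(p(a))), m(p(s(b)), p(b), p(p(a)))))   [R3 at 1.1.3.1]
2. p(g(m(p(s(b)), c, p(p(a))), m(p(s(b)), p(b), p(p(a)))))  →  p(g(s(c), m(p(s(b)), p(b), p(p(a)))))   [R2 at 1.1]
3. p(g(s(c), m(p(s(b)), p(b), p(p(a)))))  →  p(g(s(c), s(p(b))))   [R2 at 1.2]
4. p(g(s(c), s(p(b))))  →  p(p(b))   [R3 at 1]

Reduce t₂ = g(m(p(s(b)), c, p(p(a))), s(p(g(s(b), s(g(s(p(b)), s(p(b)))))))):
1. g(m(p(s(b)), c, p(p(a))), s(p(g(s(b), s(g(s(p(b)), s(p(b))))))))  →  g(s(c), s(p(g(s(b), s(g(s(p(b)), s(p(b))))))))   [R2 at 1]
2. g(s(c), s(p(g(s(b), s(g(s(p(b)), s(p(b))))))))  →  p(g(s(b), s(g(s(p(b)), s(p(b))))))   [R3 at ε]
3. p(g(s(b), s(g(s(p(b)), s(p(b))))))  →  p(g(s(p(b)), s(p(b))))   [R3 at 1]
4. p(g(s(p(b)), s(p(b))))  →  p(p(b))   [R3 at 1]

yes — NF(t₁) = p(p(b)), NF(t₂) = p(p(b))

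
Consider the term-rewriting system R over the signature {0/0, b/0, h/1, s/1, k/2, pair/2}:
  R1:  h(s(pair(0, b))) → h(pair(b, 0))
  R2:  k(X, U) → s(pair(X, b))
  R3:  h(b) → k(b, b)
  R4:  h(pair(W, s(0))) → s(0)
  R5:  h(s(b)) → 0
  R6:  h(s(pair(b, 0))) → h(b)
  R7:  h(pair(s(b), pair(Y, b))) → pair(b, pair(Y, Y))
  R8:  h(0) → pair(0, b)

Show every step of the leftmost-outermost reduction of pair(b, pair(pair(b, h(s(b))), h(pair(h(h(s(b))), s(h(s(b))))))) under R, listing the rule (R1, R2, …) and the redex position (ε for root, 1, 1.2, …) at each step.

1. pair(b, pair(pair(b, h(s(b))), h(pair(h(h(s(b))), s(h(s(b)))))))  →  pair(b, pair(pair(b, 0), h(pair(h(h(s(b))), s(h(s(b)))))))   [R5 at 2.1.2]
2. pair(b, pair(pair(b, 0), h(pair(h(h(s(b))), s(h(s(b)))))))  →  pair(b, pair(pair(b, 0), h(pair(h(0), s(h(s(b)))))))   [R5 at 2.2.1.1.1]
3. pair(b, pair(pair(b, 0), h(pair(h(0), s(h(s(b)))))))  →  pair(b, pair(pair(b, 0), h(pair(pair(0, b), s(h(s(b)))))))   [R8 at 2.2.1.1]
4. pair(b, pair(pair(b, 0), h(pair(pair(0, b), s(h(s(b)))))))  →  pair(b, pair(pair(b, 0), h(pair(pair(0, b), s(0)))))   [R5 at 2.2.1.2.1]
5. pair(b, pair(pair(b, 0), h(pair(pair(0, b), s(0)))))  →  pair(b, pair(pair(b, 0), s(0)))   [R4 at 2.2]

pair(b, pair(pair(b, 0), s(0)))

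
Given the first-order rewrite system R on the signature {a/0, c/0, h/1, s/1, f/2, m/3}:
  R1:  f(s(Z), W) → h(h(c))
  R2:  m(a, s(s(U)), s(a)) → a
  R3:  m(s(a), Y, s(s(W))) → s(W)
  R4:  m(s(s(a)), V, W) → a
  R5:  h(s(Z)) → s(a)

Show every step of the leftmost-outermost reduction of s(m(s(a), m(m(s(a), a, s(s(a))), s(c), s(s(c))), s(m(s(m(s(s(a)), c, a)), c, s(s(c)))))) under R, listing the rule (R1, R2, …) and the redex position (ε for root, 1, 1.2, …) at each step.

1. s(m(s(a), m(m(s(a), a, s(s(a))), s(c), s(s(c))), s(m(s(m(s(s(a)), c, a)), c, s(s(c))))))  →  s(m(s(a), m(s(a), s(c), s(s(c))), s(m(s(m(s(s(a)), c, a)), c, s(s(c))))))   [R3 at 1.2.1]
2. s(m(s(a), m(s(a), s(c), s(s(c))), s(m(s(m(s(s(a)), c, a)), c, s(s(c))))))  →  s(m(s(a), s(c), s(m(s(m(s(s(a)), c, a)), c, s(s(c))))))   [R3 at 1.2]
3. s(m(s(a), s(c), s(m(s(m(s(s(a)), c, a)), c, s(s(c))))))  →  s(m(s(a), s(c), s(m(s(a), c, s(s(c))))))   [R4 at 1.3.1.1.1]
4. s(m(s(a), s(c), s(m(s(a), c, s(s(c))))))  →  s(m(s(a), s(c), s(s(c))))   [R3 at 1.3.1]
5. s(m(s(a), s(c), s(s(c))))  →  s(s(c))   [R3 at 1]

s(s(c))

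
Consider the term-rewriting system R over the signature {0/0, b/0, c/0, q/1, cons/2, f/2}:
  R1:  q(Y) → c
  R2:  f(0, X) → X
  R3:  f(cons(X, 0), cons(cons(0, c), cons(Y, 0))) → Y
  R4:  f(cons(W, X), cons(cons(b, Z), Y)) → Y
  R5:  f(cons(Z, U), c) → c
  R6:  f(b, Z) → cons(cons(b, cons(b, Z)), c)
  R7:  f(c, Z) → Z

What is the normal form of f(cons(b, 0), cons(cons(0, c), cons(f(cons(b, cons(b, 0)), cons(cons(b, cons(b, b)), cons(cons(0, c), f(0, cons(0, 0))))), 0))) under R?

1. f(cons(b, 0), cons(cons(0, c), cons(f(cons(b, cons(b, 0)), cons(cons(b, cons(b, b)), cons(cons(0, c), f(0, cons(0, 0))))), 0)))  →  f(cons(b, cons(b, 0)), cons(cons(b, cons(b, b)), cons(cons(0, c), f(0, cons(0, 0)))))   [R3 at ε]
2. f(cons(b, cons(b, 0)), cons(cons(b, cons(b, b)), cons(cons(0, c), f(0, cons(0, 0)))))  →  cons(cons(0, c), f(0, cons(0, 0)))   [R4 at ε]
3. cons(cons(0, c), f(0, cons(0, 0)))  →  cons(cons(0, c), cons(0, 0))   [R2 at 2]

cons(cons(0, c), cons(0, 0))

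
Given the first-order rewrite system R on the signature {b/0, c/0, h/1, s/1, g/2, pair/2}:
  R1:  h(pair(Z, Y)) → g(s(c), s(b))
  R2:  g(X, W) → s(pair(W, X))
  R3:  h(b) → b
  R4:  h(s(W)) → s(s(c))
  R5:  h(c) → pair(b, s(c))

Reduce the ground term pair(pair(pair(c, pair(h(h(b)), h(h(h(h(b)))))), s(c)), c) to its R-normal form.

1. pair(pair(pair(c, pair(h(h(b)), h(h(h(h(b)))))), s(c)), c)  →  pair(pair(pair(c, pair(h(b), h(h(h(h(b)))))), s(c)), c)   [R3 at 1.1.2.1.1]
2. pair(pair(pair(c, pair(h(b), h(h(h(h(b)))))), s(c)), c)  →  pair(pair(pair(c, pair(b, h(h(h(h(b)))))), s(c)), c)   [R3 at 1.1.2.1]
3. pair(pair(pair(c, pair(b, h(h(h(h(b)))))), s(c)), c)  →  pair(pair(pair(c, pair(b, h(h(h(b))))), s(c)), c)   [R3 at 1.1.2.2.1.1.1]
4. pair(pair(pair(c, pair(b, h(h(h(b))))), s(c)), c)  →  pair(pair(pair(c, pair(b, h(h(b)))), s(c)), c)   [R3 at 1.1.2.2.1.1]
5. pair(pair(pair(c, pair(b, h(h(b)))), s(c)), c)  →  pair(pair(pair(c, pair(b, h(b))), s(c)), c)   [R3 at 1.1.2.2.1]
6. pair(pair(pair(c, pair(b, h(b))), s(c)), c)  →  pair(pair(pair(c, pair(b, b)), s(c)), c)   [R3 at 1.1.2.2]

pair(pair(pair(c, pair(b, b)), s(c)), c)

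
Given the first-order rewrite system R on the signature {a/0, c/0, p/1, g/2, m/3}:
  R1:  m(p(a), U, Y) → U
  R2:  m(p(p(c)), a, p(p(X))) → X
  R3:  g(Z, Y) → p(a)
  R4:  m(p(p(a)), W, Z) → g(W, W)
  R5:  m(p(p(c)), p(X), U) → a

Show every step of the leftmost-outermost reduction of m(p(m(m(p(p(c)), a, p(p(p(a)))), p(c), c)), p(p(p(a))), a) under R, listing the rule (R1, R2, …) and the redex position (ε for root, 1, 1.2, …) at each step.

1. m(p(m(m(p(p(c)), a, p(p(p(a)))), p(c), c)), p(p(p(a))), a)  →  m(p(m(p(a), p(c), c)), p(p(p(a))), a)   [R2 at 1.1.1]
2. m(p(m(p(a), p(c), c)), p(p(p(a))), a)  →  m(p(p(c)), p(p(p(a))), a)   [R1 at 1.1]
3. m(p(p(c)), p(p(p(a))), a)  →  a   [R5 at ε]

a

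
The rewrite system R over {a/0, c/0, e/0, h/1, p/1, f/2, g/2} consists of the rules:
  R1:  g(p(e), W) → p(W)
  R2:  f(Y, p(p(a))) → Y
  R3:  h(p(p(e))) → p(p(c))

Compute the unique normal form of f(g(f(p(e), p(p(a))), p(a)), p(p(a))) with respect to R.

1. f(g(f(p(e), p(p(a))), p(a)), p(p(a)))  →  g(f(p(e), p(p(a))), p(a))   [R2 at ε]
2. g(f(p(e), p(p(a))), p(a))  →  g(p(e), p(a))   [R2 at 1]
3. g(p(e), p(a))  →  p(p(a))   [R1 at ε]

p(p(a))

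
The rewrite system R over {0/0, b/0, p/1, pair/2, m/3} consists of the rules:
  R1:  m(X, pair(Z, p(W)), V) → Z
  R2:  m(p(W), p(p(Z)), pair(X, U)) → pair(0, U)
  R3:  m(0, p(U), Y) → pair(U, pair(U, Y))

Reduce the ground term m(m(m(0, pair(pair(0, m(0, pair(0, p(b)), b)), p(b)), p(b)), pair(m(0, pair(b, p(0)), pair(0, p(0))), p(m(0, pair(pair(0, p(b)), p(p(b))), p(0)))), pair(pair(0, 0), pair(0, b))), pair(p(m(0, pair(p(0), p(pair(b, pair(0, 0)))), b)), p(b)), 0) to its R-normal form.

1. m(m(m(0, pair(pair(0, m(0, pair(0, p(b)), b)), p(b)), p(b)), pair(m(0, pair(b, p(0)), pair(0, p(0))), p(m(0, pair(pair(0, p(b)), p(p(b))), p(0)))), pair(pair(0, 0), pair(0, b))), pair(p(m(0, pair(p(0), p(pair(b, pair(0, 0)))), b)), p(b)), 0)  →  p(m(0, pair(p(0), p(pair(b, pair(0, 0)))), b))   [R1 at ε]
2. p(m(0, pair(p(0), p(pair(b, pair(0, 0)))), b))  →  p(p(0))   [R1 at 1]

p(p(0))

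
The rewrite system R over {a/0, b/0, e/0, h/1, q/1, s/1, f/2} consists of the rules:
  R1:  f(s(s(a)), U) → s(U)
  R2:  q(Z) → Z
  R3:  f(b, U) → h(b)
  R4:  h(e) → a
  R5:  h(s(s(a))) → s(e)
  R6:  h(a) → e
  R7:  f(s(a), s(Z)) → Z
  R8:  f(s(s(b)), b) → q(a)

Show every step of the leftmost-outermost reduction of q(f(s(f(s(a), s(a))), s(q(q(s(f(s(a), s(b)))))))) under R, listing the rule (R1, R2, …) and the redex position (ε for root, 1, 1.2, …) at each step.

1. q(f(s(f(s(a), s(a))), s(q(q(s(f(s(a), s(b))))))))  →  f(s(f(s(a), s(a))), s(q(q(s(f(s(a), s(b)))))))   [R2 at ε]
2. f(s(f(s(a), s(a))), s(q(q(s(f(s(a), s(b)))))))  →  f(s(a), s(q(q(s(f(s(a), s(b)))))))   [R7 at 1.1]
3. f(s(a), s(q(q(s(f(s(a), s(b)))))))  →  q(q(s(f(s(a), s(b)))))   [R7 at ε]
4. q(q(s(f(s(a), s(b)))))  →  q(s(f(s(a), s(b))))   [R2 at ε]
5. q(s(f(s(a), s(b))))  →  s(f(s(a), s(b)))   [R2 at ε]
6. s(f(s(a), s(b)))  →  s(b)   [R7 at 1]

s(b)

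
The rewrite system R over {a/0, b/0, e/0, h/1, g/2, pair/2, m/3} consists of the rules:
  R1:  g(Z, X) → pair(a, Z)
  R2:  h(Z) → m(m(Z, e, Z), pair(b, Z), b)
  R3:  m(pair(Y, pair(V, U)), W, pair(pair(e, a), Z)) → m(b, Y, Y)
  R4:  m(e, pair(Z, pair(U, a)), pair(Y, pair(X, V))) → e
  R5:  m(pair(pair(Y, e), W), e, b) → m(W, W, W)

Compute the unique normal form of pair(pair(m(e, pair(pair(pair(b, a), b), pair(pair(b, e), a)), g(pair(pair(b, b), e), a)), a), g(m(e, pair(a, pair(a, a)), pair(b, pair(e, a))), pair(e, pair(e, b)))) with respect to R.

pair(pair(e, a), pair(a, e))

1. pair(pair(m(e, pair(pair(pair(b, a), b), pair(pair(b, e), a)), g(pair(pair(b, b), e), a)), a), g(m(e, pair(a, pair(a, a)), pair(b, pair(e, a))), pair(e, pair(e, b))))  →  pair(pair(m(e, pair(pair(pair(b, a), b), pair(pair(b, e), a)), pair(a, pair(pair(b, b), e))), a), g(m(e, pair(a, pair(a, a)), pair(b, pair(e, a))), pair(e, pair(e, b))))   [R1 at 1.1.3]
2. pair(pair(m(e, pair(pair(pair(b, a), b), pair(pair(b, e), a)), pair(a, pair(pair(b, b), e))), a), g(m(e, pair(a, pair(a, a)), pair(b, pair(e, a))), pair(e, pair(e, b))))  →  pair(pair(e, a), g(m(e, pair(a, pair(a, a)), pair(b, pair(e, a))), pair(e, pair(e, b))))   [R4 at 1.1]
3. pair(pair(e, a), g(m(e, pair(a, pair(a, a)), pair(b, pair(e, a))), pair(e, pair(e, b))))  →  pair(pair(e, a), pair(a, m(e, pair(a, pair(a, a)), pair(b, pair(e, a)))))   [R1 at 2]
4. pair(pair(e, a), pair(a, m(e, pair(a, pair(a, a)), pair(b, pair(e, a)))))  →  pair(pair(e, a), pair(a, e))   [R4 at 2.2]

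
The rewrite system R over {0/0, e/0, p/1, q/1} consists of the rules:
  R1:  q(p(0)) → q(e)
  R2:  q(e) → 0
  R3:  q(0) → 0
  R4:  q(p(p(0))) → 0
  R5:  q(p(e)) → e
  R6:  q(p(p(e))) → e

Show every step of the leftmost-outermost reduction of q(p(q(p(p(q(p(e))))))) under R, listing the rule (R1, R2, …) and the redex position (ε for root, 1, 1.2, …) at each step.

e

1. q(p(q(p(p(q(p(e)))))))  →  q(p(q(p(p(e)))))   [R5 at 1.1.1.1.1]
2. q(p(q(p(p(e)))))  →  q(p(e))   [R6 at 1.1]
3. q(p(e))  →  e   [R5 at ε]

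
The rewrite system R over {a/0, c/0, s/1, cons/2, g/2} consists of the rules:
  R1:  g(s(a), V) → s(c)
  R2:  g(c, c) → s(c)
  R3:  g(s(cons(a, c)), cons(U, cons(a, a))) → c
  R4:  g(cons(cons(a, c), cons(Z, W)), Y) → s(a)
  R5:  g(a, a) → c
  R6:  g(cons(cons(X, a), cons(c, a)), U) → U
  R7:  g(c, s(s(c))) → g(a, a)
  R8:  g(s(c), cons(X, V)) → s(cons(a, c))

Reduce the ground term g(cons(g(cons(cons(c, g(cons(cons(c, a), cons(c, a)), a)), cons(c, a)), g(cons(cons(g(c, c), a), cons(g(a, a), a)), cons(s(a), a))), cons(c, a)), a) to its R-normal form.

a

1. g(cons(g(cons(cons(c, g(cons(cons(c, a), cons(c, a)), a)), cons(c, a)), g(cons(cons(g(c, c), a), cons(g(a, a), a)), cons(s(a), a))), cons(c, a)), a)  →  g(cons(g(cons(cons(c, a), cons(c, a)), g(cons(cons(g(c, c), a), cons(g(a, a), a)), cons(s(a), a))), cons(c, a)), a)   [R6 at 1.1.1.1.2]
2. g(cons(g(cons(cons(c, a), cons(c, a)), g(cons(cons(g(c, c), a), cons(g(a, a), a)), cons(s(a), a))), cons(c, a)), a)  →  g(cons(g(cons(cons(g(c, c), a), cons(g(a, a), a)), cons(s(a), a)), cons(c, a)), a)   [R6 at 1.1]
3. g(cons(g(cons(cons(g(c, c), a), cons(g(a, a), a)), cons(s(a), a)), cons(c, a)), a)  →  g(cons(g(cons(cons(s(c), a), cons(g(a, a), a)), cons(s(a), a)), cons(c, a)), a)   [R2 at 1.1.1.1.1]
4. g(cons(g(cons(cons(s(c), a), cons(g(a, a), a)), cons(s(a), a)), cons(c, a)), a)  →  g(cons(g(cons(cons(s(c), a), cons(c, a)), cons(s(a), a)), cons(c, a)), a)   [R5 at 1.1.1.2.1]
5. g(cons(g(cons(cons(s(c), a), cons(c, a)), cons(s(a), a)), cons(c, a)), a)  →  g(cons(cons(s(a), a), cons(c, a)), a)   [R6 at 1.1]
6. g(cons(cons(s(a), a), cons(c, a)), a)  →  a   [R6 at ε]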